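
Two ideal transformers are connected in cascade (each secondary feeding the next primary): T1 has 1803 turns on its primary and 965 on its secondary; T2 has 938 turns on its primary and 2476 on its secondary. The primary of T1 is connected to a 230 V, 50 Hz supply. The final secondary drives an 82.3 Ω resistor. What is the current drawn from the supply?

I_supply ≈ 5.58 A

After T1: V = 230.00 × 965/1803 = 123.10 V.
After T2: V = 123.10 × 2476/938 = 324.94 V.
I_load = 324.94/82.3 = 3.9483 A, so P_out = 324.94 × 3.9483 = 1283.0 W.
All ideal ⇒ P_in = P_out, so I_supply = 1283.0/230 = 5.58 A.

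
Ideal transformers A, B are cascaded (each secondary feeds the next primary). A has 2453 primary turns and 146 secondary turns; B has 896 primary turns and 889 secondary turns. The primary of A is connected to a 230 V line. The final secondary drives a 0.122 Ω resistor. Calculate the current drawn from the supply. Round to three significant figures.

I_supply ≈ 6.57 A

After A: V = 230.00 × 146/2453 = 13.689 V.
After B: V = 13.689 × 889/896 = 13.582 V.
I_load = 13.582/0.122 = 111.33 A, so P_out = 13.582 × 111.33 = 1512.1 W.
All ideal ⇒ P_in = P_out, so I_supply = 1512.1/230 = 6.57 A.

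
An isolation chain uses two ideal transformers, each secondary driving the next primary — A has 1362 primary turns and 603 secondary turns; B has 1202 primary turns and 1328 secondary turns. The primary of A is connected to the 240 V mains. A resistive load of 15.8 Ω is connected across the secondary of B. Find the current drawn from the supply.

After A: V = 240.00 × 603/1362 = 106.26 V.
After B: V = 106.26 × 1328/1202 = 117.39 V.
I_load = 117.39/15.8 = 7.4300 A, so P_out = 117.39 × 7.4300 = 872.23 W.
All ideal ⇒ P_in = P_out, so I_supply = 872.23/240 = 3.63 A.

I_supply ≈ 3.63 A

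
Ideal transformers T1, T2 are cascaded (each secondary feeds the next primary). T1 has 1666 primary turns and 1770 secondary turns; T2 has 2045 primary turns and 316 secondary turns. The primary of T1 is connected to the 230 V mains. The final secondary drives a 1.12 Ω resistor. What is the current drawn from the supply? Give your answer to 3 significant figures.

After T1: V = 230.00 × 1770/1666 = 244.36 V.
After T2: V = 244.36 × 316/2045 = 37.759 V.
I_load = 37.759/1.12 = 33.713 A, so P_out = 37.759 × 33.713 = 1273.0 W.
All ideal ⇒ P_in = P_out, so I_supply = 1273.0/230 = 5.53 A.

I_supply ≈ 5.53 A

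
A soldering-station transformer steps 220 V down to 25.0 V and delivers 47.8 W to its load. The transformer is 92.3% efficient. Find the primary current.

I_p ≈ 0.235 A

P_in = P_out/η = 47.8/0.923 = 51.788 W.
I_p = P_in/V_p = 51.788/220 = 0.235 A.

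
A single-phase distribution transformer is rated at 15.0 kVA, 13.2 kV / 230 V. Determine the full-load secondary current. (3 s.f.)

I_s ≈ 65.2 A

I_s = S/V_s = 15000/230 = 65.2 A.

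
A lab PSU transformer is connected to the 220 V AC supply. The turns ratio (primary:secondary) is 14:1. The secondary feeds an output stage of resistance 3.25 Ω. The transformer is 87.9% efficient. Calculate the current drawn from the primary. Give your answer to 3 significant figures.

V_s = 220 × 1/14 = 15.714 V.
I_s = V_s/R = 15.714/3.25 = 4.8352 A.
P_out = V_s I_s = 15.714 × 4.8352 = 75.981 W.
P_in = P_out/η = 75.981/0.879 = 86.440 W.
I_p = P_in/V_p = 86.440/220 = 0.393 A.

I_p ≈ 0.393 A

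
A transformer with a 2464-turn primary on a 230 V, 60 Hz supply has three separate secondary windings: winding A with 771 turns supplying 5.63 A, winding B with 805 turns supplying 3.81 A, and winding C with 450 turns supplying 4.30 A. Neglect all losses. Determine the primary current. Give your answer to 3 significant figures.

V_A = 230 × 771/2464 = 71.968 V; V_B = 230 × 805/2464 = 75.142 V; V_C = 230 × 450/2464 = 42.005 V.
P_out = V_A I_A + V_B I_B + V_C I_C = 71.968×5.63 + 75.142×3.81 + 42.005×4.30 = 405.18 + 286.29 + 180.62 = 872.09 W.
Ideal ⇒ P_in = P_out, so I_p = P_out/V_p = 872.09/230 = 3.79 A.

I_p ≈ 3.79 A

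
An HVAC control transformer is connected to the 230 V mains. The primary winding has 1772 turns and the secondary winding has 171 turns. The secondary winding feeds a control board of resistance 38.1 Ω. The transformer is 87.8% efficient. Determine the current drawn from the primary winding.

I_p ≈ 0.0640 A

V_s = 230 × 171/1772 = 22.195 V.
I_s = V_s/R = 22.195/38.1 = 0.58255 A.
P_out = V_s I_s = 22.195 × 0.58255 = 12.930 W.
P_in = P_out/η = 12.930/0.878 = 14.727 W.
I_p = P_in/V_p = 14.727/230 = 0.0640 A.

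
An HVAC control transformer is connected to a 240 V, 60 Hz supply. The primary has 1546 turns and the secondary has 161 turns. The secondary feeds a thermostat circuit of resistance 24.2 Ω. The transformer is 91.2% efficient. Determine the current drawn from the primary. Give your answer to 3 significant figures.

V_s = 240 × 161/1546 = 24.994 V.
I_s = V_s/R = 24.994/24.2 = 1.0328 A.
P_out = V_s I_s = 24.994 × 1.0328 = 25.813 W.
P_in = P_out/η = 25.813/0.912 = 28.304 W.
I_p = P_in/V_p = 28.304/240 = 0.118 A.

I_p ≈ 0.118 A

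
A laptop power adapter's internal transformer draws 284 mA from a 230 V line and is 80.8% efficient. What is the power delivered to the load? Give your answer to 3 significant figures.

P_out ≈ 52.8 W

P_in = V_in I_in = 230 × 0.284 = 65.320 W.
P_out = η P_in = 0.808 × 65.320 = 52.8 W.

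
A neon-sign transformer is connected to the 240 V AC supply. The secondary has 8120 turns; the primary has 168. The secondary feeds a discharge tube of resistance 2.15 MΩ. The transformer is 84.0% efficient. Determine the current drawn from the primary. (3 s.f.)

I_p ≈ 0.310 A

V_s = 240 × 8120/168 = 11600 V.
I_s = V_s/R = 11600/(2.15×10^6) = 0.0053953 A.
P_out = V_s I_s = 11600 × 0.0053953 = 62.586 W.
P_in = P_out/η = 62.586/0.840 = 74.507 W.
I_p = P_in/V_p = 74.507/240 = 0.310 A.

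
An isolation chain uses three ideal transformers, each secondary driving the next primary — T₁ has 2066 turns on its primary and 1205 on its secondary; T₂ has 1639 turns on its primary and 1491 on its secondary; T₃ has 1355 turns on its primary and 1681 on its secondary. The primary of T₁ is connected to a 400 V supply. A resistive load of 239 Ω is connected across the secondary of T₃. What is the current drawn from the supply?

I_supply ≈ 0.725 A

After T₁: V = 400.00 × 1205/2066 = 233.30 V.
After T₂: V = 233.30 × 1491/1639 = 212.23 V.
After T₃: V = 212.23 × 1681/1355 = 263.30 V.
I_load = 263.30/239 = 1.1017 A, so P_out = 263.30 × 1.1017 = 290.06 W.
All ideal ⇒ P_in = P_out, so I_supply = 290.06/400 = 0.725 A.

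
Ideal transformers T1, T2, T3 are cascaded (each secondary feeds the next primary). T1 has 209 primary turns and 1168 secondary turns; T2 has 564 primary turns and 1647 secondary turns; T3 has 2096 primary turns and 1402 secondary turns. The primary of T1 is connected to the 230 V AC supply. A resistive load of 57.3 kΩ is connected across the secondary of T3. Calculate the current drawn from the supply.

I_supply ≈ 0.478 A

After T1: V = 230.00 × 1168/209 = 1285.4 V.
After T2: V = 1285.4 × 1647/564 = 3753.5 V.
After T3: V = 3753.5 × 1402/2096 = 2510.7 V.
I_load = 2510.7/57300 = 0.043817 A, so P_out = 2510.7 × 0.043817 = 110.01 W.
All ideal ⇒ P_in = P_out, so I_supply = 110.01/230 = 0.478 A.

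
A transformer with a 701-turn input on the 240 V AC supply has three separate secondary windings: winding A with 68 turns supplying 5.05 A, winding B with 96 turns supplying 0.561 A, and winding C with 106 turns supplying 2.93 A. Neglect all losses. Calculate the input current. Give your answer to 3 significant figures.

I_in ≈ 1.01 A

V_A = 240 × 68/701 = 23.281 V; V_B = 240 × 96/701 = 32.867 V; V_C = 240 × 106/701 = 36.291 V.
P_out = V_A I_A + V_B I_B + V_C I_C = 23.281×5.05 + 32.867×0.561 + 36.291×2.93 = 117.57 + 18.439 + 106.33 = 242.34 W.
Ideal ⇒ P_in = P_out, so I_in = P_out/V_in = 242.34/240 = 1.01 A.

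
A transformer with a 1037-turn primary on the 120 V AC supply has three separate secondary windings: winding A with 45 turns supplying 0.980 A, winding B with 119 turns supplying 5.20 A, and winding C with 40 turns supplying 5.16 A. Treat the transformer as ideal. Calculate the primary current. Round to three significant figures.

V_A = 120 × 45/1037 = 5.2073 V; V_B = 120 × 119/1037 = 13.770 V; V_C = 120 × 40/1037 = 4.6287 V.
P_out = V_A I_A + V_B I_B + V_C I_C = 5.2073×0.980 + 13.770×5.20 + 4.6287×5.16 = 5.1032 + 71.607 + 23.884 = 100.59 W.
Ideal ⇒ P_in = P_out, so I_p = P_out/V_p = 100.59/120 = 0.838 A.

I_p ≈ 0.838 A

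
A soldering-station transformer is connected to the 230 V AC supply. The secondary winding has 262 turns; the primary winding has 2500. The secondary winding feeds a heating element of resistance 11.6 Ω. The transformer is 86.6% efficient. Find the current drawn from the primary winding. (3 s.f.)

V_s = 230 × 262/2500 = 24.104 V.
I_s = V_s/R = 24.104/11.6 = 2.0779 A.
P_out = V_s I_s = 24.104 × 2.0779 = 50.086 W.
P_in = P_out/η = 50.086/0.866 = 57.837 W.
I_p = P_in/V_p = 57.837/230 = 0.251 A.

I_p ≈ 0.251 A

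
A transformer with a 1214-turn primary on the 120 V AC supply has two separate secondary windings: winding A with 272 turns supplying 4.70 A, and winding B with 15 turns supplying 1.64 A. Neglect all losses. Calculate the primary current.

V_A = 120 × 272/1214 = 26.886 V; V_B = 120 × 15/1214 = 1.4827 V.
P_out = V_A I_A + V_B I_B = 26.886×4.70 + 1.4827×1.64 = 126.37 + 2.4316 = 128.80 W.
Ideal ⇒ P_in = P_out, so I_p = P_out/V_p = 128.80/120 = 1.07 A.

I_p ≈ 1.07 A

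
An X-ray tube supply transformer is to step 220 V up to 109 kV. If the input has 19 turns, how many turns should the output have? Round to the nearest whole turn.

N_out/N_in = V_out/V_in, so N_out = 19 × 109000/220 = 9413.6 ≈ 9414 turns.

N_out = 9414 turns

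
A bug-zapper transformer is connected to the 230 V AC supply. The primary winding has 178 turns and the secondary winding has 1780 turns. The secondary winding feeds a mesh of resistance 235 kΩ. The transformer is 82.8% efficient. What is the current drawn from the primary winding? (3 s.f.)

V_s = 230 × 1780/178 = 2300.0 V.
I_s = V_s/R = 2300.0/235000 = 0.0097872 A.
P_out = V_s I_s = 2300.0 × 0.0097872 = 22.511 W.
P_in = P_out/η = 22.511/0.828 = 27.187 W.
I_p = P_in/V_p = 27.187/230 = 0.118 A.

I_p ≈ 0.118 A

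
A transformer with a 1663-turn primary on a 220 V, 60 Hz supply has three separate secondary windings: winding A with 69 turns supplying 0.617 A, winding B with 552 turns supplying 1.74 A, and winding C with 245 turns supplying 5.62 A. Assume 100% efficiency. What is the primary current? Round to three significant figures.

I_p ≈ 1.43 A

V_A = 220 × 69/1663 = 9.1281 V; V_B = 220 × 552/1663 = 73.025 V; V_C = 220 × 245/1663 = 32.411 V.
P_out = V_A I_A + V_B I_B + V_C I_C = 9.1281×0.617 + 73.025×1.74 + 32.411×5.62 = 5.6320 + 127.06 + 182.15 = 314.85 W.
Ideal ⇒ P_in = P_out, so I_p = P_out/V_p = 314.85/220 = 1.43 A.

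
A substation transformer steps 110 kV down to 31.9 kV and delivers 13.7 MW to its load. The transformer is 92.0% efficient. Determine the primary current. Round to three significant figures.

P_in = P_out/η = 1.37×10^7/0.920 = 1.4891×10^7 W.
I_p = P_in/V_p = 1.4891×10^7/110000 = 135 A.

I_p ≈ 135 A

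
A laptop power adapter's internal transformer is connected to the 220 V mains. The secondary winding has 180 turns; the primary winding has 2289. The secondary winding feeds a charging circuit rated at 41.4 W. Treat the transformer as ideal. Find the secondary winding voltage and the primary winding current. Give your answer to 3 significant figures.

V_s = V_p × N_s/N_p = 220 × 180/2289 = 17.300 V.
I_s = P/V_s = 41.4/17.300 = 2.3930 A.
I_p = I_s × N_s/N_p = 2.3930 × 180/2289 = 0.188 A.

V_s ≈ 17.3 V, I_p ≈ 0.188 A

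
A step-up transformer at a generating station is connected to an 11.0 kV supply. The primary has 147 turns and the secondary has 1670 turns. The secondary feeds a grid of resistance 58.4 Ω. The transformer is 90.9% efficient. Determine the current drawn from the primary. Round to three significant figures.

I_p ≈ 26700 A

V_s = 11000 × 1670/147 = 124970 V.
I_s = V_s/R = 124970/58.4 = 2139.8 A.
P_out = V_s I_s = 124970 × 2139.8 = 2.6741×10^8 W.
P_in = P_out/η = 2.6741×10^8/0.909 = 2.9418×10^8 W.
I_p = P_in/V_p = 2.9418×10^8/11000 = 26700 A.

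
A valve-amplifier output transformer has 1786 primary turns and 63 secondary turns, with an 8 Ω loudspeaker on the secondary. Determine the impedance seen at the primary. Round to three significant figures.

Z_p = (N_p/N_s)² × Z_s = (1786/63)² × 8 = 6430 Ω.

Z_p ≈ 6430 Ω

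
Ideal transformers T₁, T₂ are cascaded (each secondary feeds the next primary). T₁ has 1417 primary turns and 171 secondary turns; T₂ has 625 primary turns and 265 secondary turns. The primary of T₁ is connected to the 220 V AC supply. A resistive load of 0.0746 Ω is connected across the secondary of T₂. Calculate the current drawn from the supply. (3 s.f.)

After T₁: V = 220.00 × 171/1417 = 26.549 V.
After T₂: V = 26.549 × 265/625 = 11.257 V.
I_load = 11.257/0.0746 = 150.90 A, so P_out = 11.257 × 150.90 = 1698.6 W.
All ideal ⇒ P_in = P_out, so I_supply = 1698.6/220 = 7.72 A.

I_supply ≈ 7.72 A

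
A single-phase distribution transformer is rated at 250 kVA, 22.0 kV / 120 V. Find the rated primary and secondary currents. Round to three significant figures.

I_p = S/V_p = 250000/22000 = 11.4 A.
I_s = S/V_s = 250000/120 = 2080 A.

I_p ≈ 11.4 A, I_s ≈ 2080 A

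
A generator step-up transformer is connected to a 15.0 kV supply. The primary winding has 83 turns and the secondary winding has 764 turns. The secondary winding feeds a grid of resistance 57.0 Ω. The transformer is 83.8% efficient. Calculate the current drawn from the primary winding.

I_p ≈ 26600 A

V_s = 15000 × 764/83 = 138070 V.
I_s = V_s/R = 138070/57.0 = 2422.3 A.
P_out = V_s I_s = 138070 × 2422.3 = 3.3446×10^8 W.
P_in = P_out/η = 3.3446×10^8/0.838 = 3.9911×10^8 W.
I_p = P_in/V_p = 3.9911×10^8/15000 = 26600 A.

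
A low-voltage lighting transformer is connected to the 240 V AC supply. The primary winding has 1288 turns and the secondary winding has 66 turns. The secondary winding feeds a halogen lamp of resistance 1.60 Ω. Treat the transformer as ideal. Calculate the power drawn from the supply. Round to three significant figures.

V_s = V_p × N_s/N_p = 240 × 66/1288 = 12.298 V.
I_s = V_s/R = 12.298/1.60 = 7.6863 A.
I_p = I_s × N_s/N_p = 7.6863 × 66/1288 = 0.39387 A.
P = V_p I_p = 240 × 0.39387 = 94.5 W.

P ≈ 94.5 W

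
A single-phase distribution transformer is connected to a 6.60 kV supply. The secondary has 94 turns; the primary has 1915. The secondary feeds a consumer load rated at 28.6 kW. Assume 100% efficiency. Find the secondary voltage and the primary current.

V_s = V_p × N_s/N_p = 6600 × 94/1915 = 323.97 V.
I_s = P/V_s = 28600/323.97 = 88.280 A.
I_p = I_s × N_s/N_p = 88.280 × 94/1915 = 4.33 A.

V_s ≈ 324 V, I_p ≈ 4.33 A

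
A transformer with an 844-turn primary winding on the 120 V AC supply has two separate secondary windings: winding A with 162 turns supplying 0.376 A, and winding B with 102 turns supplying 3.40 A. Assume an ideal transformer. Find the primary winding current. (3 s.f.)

V_A = 120 × 162/844 = 23.033 V; V_B = 120 × 102/844 = 14.502 V.
P_out = V_A I_A + V_B I_B = 23.033×0.376 + 14.502×3.40 = 8.6605 + 49.308 = 57.969 W.
Ideal ⇒ P_in = P_out, so I_p = P_out/V_p = 57.969/120 = 0.483 A.

I_p ≈ 0.483 A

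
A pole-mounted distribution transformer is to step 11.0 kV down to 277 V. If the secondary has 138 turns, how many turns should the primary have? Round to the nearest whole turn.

N_p = 5480 turns

N_p/N_s = V_p/V_s, so N_p = 138 × 11000/277 = 5480.1 ≈ 5480 turns.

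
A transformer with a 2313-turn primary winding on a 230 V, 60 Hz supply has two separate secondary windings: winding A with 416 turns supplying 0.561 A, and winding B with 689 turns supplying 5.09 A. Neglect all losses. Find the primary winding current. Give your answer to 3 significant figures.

V_A = 230 × 416/2313 = 41.366 V; V_B = 230 × 689/2313 = 68.513 V.
P_out = V_A I_A + V_B I_B = 41.366×0.561 + 68.513×5.09 = 23.206 + 348.73 = 371.94 W.
Ideal ⇒ P_in = P_out, so I_p = P_out/V_p = 371.94/230 = 1.62 A.

I_p ≈ 1.62 A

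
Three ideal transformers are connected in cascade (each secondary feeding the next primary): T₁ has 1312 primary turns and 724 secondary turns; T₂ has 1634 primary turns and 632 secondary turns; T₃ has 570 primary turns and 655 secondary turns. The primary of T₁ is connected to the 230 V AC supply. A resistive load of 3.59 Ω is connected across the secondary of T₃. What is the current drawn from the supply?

I_supply ≈ 3.85 A

Secondary of T₁: V = 230.00 × 724/1312 = 126.92 V.
Secondary of T₂: V = 126.92 × 632/1634 = 49.091 V.
Secondary of T₃: V = 49.091 × 655/570 = 56.411 V.
I_load = 56.411/3.59 = 15.713 A, so P_out = 56.411 × 15.713 = 886.41 W.
All ideal ⇒ P_in = P_out, so I_supply = 886.41/230 = 3.85 A.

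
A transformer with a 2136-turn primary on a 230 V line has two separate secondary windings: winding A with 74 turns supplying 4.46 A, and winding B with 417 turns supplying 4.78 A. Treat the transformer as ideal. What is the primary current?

V_A = 230 × 74/2136 = 7.9682 V; V_B = 230 × 417/2136 = 44.902 V.
P_out = V_A I_A + V_B I_B = 7.9682×4.46 + 44.902×4.78 = 35.538 + 214.63 = 250.17 W.
Ideal ⇒ P_in = P_out, so I_p = P_out/V_p = 250.17/230 = 1.09 A.

I_p ≈ 1.09 A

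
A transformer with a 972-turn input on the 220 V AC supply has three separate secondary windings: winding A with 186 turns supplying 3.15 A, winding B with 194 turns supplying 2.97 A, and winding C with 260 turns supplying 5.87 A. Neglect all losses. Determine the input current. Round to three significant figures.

V_A = 220 × 186/972 = 42.099 V; V_B = 220 × 194/972 = 43.909 V; V_C = 220 × 260/972 = 58.848 V.
P_out = V_A I_A + V_B I_B + V_C I_C = 42.099×3.15 + 43.909×2.97 + 58.848×5.87 = 132.61 + 130.41 + 345.44 = 608.46 W.
Ideal ⇒ P_in = P_out, so I_in = P_out/V_in = 608.46/220 = 2.77 A.

I_in ≈ 2.77 A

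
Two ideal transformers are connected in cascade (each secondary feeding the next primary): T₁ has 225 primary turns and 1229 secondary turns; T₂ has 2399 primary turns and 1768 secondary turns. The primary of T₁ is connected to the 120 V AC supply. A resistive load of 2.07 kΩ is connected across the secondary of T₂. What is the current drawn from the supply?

I_supply ≈ 0.939 A

Secondary of T₁: V = 120.00 × 1229/225 = 655.47 V.
Secondary of T₂: V = 655.47 × 1768/2399 = 483.06 V.
I_load = 483.06/2070 = 0.23336 A, so P_out = 483.06 × 0.23336 = 112.73 W.
All ideal ⇒ P_in = P_out, so I_supply = 112.73/120 = 0.939 A.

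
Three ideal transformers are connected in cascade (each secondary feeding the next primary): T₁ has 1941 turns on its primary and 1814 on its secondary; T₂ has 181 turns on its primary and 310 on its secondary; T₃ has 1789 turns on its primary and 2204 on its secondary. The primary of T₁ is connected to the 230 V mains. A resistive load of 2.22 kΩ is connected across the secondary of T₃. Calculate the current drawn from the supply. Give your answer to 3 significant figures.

Secondary of T₁: V = 230.00 × 1814/1941 = 214.95 V.
Secondary of T₂: V = 214.95 × 310/181 = 368.15 V.
Secondary of T₃: V = 368.15 × 2204/1789 = 453.55 V.
I_load = 453.55/2220 = 0.20430 A, so P_out = 453.55 × 0.20430 = 92.661 W.
All ideal ⇒ P_in = P_out, so I_supply = 92.661/230 = 0.403 A.

I_supply ≈ 0.403 A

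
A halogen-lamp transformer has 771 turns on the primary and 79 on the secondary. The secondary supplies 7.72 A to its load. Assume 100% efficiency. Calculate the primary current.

For an ideal transformer I_p/I_s = N_s/N_p, so I_p = 7.72 × 79/771 = 0.791 A.

I_p ≈ 0.791 A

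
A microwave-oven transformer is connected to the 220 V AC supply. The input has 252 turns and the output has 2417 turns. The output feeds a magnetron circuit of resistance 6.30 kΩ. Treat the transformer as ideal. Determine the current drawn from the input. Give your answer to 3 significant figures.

V_out = V_in × N_out/N_in = 220 × 2417/252 = 2110.1 V.
I_out = V_out/R = 2110.1/6300 = 0.33493 A.
For an ideal transformer I_in N_in = I_out N_out, so I_in = 0.33493 × 2417/252 = 3.21 A.

I_in ≈ 3.21 A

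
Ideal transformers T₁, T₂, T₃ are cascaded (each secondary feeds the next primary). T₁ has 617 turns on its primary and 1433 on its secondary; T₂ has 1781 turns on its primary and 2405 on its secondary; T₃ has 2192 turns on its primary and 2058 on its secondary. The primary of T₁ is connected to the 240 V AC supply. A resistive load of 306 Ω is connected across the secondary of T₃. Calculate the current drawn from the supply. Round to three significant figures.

Secondary of T₁: V = 240.00 × 1433/617 = 557.41 V.
Secondary of T₂: V = 557.41 × 2405/1781 = 752.70 V.
Secondary of T₃: V = 752.70 × 2058/2192 = 706.69 V.
I_load = 706.69/306 = 2.3094 A, so P_out = 706.69 × 2.3094 = 1632.1 W.
All ideal ⇒ P_in = P_out, so I_supply = 1632.1/240 = 6.80 A.

I_supply ≈ 6.80 A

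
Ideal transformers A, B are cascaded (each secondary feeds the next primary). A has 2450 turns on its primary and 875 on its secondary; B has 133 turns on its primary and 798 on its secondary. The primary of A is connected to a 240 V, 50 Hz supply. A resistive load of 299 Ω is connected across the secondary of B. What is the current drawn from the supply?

After A: V = 240.00 × 875/2450 = 85.714 V.
After B: V = 85.714 × 798/133 = 514.29 V.
I_load = 514.29/299 = 1.7200 A, so P_out = 514.29 × 1.7200 = 884.58 W.
All ideal ⇒ P_in = P_out, so I_supply = 884.58/240 = 3.69 A.

I_supply ≈ 3.69 A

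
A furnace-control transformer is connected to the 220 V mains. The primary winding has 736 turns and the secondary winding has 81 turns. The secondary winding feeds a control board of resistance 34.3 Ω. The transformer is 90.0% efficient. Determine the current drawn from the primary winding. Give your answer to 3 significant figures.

I_p ≈ 0.0863 A

V_s = 220 × 81/736 = 24.212 V.
I_s = V_s/R = 24.212/34.3 = 0.70589 A.
P_out = V_s I_s = 24.212 × 0.70589 = 17.091 W.
P_in = P_out/η = 17.091/0.900 = 18.990 W.
I_p = P_in/V_p = 18.990/220 = 0.0863 A.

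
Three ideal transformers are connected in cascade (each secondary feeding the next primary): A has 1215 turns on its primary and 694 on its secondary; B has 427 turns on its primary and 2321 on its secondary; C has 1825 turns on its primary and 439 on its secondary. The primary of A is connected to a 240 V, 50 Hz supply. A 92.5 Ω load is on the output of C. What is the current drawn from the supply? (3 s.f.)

I_supply ≈ 1.45 A

After A: V = 240.00 × 694/1215 = 137.09 V.
After B: V = 137.09 × 2321/427 = 745.15 V.
After C: V = 745.15 × 439/1825 = 179.24 V.
I_load = 179.24/92.5 = 1.9378 A, so P_out = 179.24 × 1.9378 = 347.33 W.
All ideal ⇒ P_in = P_out, so I_supply = 347.33/240 = 1.45 A.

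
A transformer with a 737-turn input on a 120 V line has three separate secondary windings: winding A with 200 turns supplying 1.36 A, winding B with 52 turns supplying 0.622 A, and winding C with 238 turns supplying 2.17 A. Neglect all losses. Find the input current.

V_A = 120 × 200/737 = 32.564 V; V_B = 120 × 52/737 = 8.4668 V; V_C = 120 × 238/737 = 38.752 V.
P_out = V_A I_A + V_B I_B + V_C I_C = 32.564×1.36 + 8.4668×0.622 + 38.752×2.17 = 44.288 + 5.2663 + 84.091 = 133.65 W.
Ideal ⇒ P_in = P_out, so I_in = P_out/V_in = 133.65/120 = 1.11 A.

I_in ≈ 1.11 A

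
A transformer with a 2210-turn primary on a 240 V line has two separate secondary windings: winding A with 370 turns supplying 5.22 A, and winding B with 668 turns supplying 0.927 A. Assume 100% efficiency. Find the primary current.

V_A = 240 × 370/2210 = 40.181 V; V_B = 240 × 668/2210 = 72.543 V.
P_out = V_A I_A + V_B I_B = 40.181×5.22 + 72.543×0.927 = 209.74 + 67.247 = 276.99 W.
Ideal ⇒ P_in = P_out, so I_p = P_out/V_p = 276.99/240 = 1.15 A.

I_p ≈ 1.15 A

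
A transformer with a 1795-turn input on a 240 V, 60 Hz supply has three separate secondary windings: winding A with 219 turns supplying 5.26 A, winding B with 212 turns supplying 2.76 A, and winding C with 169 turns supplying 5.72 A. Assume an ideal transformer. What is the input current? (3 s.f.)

V_A = 240 × 219/1795 = 29.281 V; V_B = 240 × 212/1795 = 28.345 V; V_C = 240 × 169/1795 = 22.596 V.
P_out = V_A I_A + V_B I_B + V_C I_C = 29.281×5.26 + 28.345×2.76 + 22.596×5.72 = 154.02 + 78.233 + 129.25 = 361.50 W.
Ideal ⇒ P_in = P_out, so I_in = P_out/V_in = 361.50/240 = 1.51 A.

I_in ≈ 1.51 A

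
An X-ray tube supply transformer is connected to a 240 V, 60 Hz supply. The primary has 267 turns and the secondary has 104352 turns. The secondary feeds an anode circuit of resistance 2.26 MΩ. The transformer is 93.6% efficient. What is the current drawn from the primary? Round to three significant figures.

V_s = 240 × 104352/267 = 93800 V.
I_s = V_s/R = 93800/(2.26×10^6) = 0.041504 A.
P_out = V_s I_s = 93800 × 0.041504 = 3893.1 W.
P_in = P_out/η = 3893.1/0.936 = 4159.3 W.
I_p = P_in/V_p = 4159.3/240 = 17.3 A.

I_p ≈ 17.3 A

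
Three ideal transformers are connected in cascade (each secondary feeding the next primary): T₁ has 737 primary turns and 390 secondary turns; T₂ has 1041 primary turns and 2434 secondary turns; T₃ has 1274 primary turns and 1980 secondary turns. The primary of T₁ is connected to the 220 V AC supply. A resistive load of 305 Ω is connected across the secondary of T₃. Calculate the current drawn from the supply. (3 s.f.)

Secondary of T₁: V = 220.00 × 390/737 = 116.42 V.
Secondary of T₂: V = 116.42 × 2434/1041 = 272.20 V.
Secondary of T₃: V = 272.20 × 1980/1274 = 423.04 V.
I_load = 423.04/305 = 1.3870 A, so P_out = 423.04 × 1.3870 = 586.77 W.
All ideal ⇒ P_in = P_out, so I_supply = 586.77/220 = 2.67 A.

I_supply ≈ 2.67 A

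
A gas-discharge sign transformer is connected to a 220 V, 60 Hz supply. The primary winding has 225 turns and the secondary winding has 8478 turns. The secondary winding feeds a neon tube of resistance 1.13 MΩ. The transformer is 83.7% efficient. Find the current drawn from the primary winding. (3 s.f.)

I_p ≈ 0.330 A

V_s = 220 × 8478/225 = 8289.6 V.
I_s = V_s/R = 8289.6/(1.13×10^6) = 0.0073359 A.
P_out = V_s I_s = 8289.6 × 0.0073359 = 60.812 W.
P_in = P_out/η = 60.812/0.837 = 72.655 W.
I_p = P_in/V_p = 72.655/220 = 0.330 A.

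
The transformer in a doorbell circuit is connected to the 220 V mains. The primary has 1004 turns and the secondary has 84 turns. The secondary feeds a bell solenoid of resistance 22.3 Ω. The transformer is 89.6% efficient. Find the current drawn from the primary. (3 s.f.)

I_p ≈ 0.0771 A

V_s = 220 × 84/1004 = 18.406 V.
I_s = V_s/R = 18.406/22.3 = 0.82540 A.
P_out = V_s I_s = 18.406 × 0.82540 = 15.193 W.
P_in = P_out/η = 15.193/0.896 = 16.956 W.
I_p = P_in/V_p = 16.956/220 = 0.0771 A.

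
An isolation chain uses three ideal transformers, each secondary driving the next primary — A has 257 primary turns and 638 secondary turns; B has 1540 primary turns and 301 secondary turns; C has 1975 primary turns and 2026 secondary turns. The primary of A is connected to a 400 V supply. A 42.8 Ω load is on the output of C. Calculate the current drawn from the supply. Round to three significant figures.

After A: V = 400.00 × 638/257 = 993.00 V.
After B: V = 993.00 × 301/1540 = 194.09 V.
After C: V = 194.09 × 2026/1975 = 199.10 V.
I_load = 199.10/42.8 = 4.6518 A, so P_out = 199.10 × 4.6518 = 926.16 W.
All ideal ⇒ P_in = P_out, so I_supply = 926.16/400 = 2.32 A.

I_supply ≈ 2.32 A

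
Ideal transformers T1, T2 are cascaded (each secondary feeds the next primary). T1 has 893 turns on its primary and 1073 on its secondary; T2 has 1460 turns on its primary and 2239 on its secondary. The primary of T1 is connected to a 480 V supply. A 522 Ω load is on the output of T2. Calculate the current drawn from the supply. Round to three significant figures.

Secondary of T1: V = 480.00 × 1073/893 = 576.75 V.
Secondary of T2: V = 576.75 × 2239/1460 = 884.49 V.
I_load = 884.49/522 = 1.6944 A, so P_out = 884.49 × 1.6944 = 1498.7 W.
All ideal ⇒ P_in = P_out, so I_supply = 1498.7/480 = 3.12 A.

I_supply ≈ 3.12 A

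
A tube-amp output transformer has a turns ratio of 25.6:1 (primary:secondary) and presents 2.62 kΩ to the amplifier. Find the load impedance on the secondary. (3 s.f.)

Z_s = Z_p/(N_p/N_s)² = 2620/25.6² = 4.00 Ω.

Z_s ≈ 4.00 Ω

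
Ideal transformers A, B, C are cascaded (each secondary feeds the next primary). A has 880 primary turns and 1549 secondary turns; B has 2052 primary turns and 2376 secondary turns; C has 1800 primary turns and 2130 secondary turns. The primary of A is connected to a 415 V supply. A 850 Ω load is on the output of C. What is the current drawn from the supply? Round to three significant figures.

After A: V = 415.00 × 1549/880 = 730.49 V.
After B: V = 730.49 × 2376/2052 = 845.84 V.
After C: V = 845.84 × 2130/1800 = 1000.9 V.
I_load = 1000.9/850 = 1.1775 A, so P_out = 1000.9 × 1.1775 = 1178.6 W.
All ideal ⇒ P_in = P_out, so I_supply = 1178.6/415 = 2.84 A.

I_supply ≈ 2.84 A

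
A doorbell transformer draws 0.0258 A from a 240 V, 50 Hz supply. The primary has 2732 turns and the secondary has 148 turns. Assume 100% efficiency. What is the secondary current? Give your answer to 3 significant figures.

I_s ≈ 0.476 A

I_s/I_p = N_p/N_s, so I_s = 0.0258 × 2732/148 = 0.476 A.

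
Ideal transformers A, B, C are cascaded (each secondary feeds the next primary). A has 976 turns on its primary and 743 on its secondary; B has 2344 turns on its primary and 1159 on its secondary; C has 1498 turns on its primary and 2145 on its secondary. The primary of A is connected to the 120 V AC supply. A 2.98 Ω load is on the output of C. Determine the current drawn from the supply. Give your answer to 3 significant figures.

I_supply ≈ 11.7 A

After A: V = 120.00 × 743/976 = 91.352 V.
After B: V = 91.352 × 1159/2344 = 45.170 V.
After C: V = 45.170 × 2145/1498 = 64.679 V.
I_load = 64.679/2.98 = 21.704 A, so P_out = 64.679 × 21.704 = 1403.8 W.
All ideal ⇒ P_in = P_out, so I_supply = 1403.8/120 = 11.7 A.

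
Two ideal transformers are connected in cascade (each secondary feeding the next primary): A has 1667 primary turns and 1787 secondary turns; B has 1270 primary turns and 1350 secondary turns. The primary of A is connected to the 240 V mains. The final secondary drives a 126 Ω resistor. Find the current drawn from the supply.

After A: V = 240.00 × 1787/1667 = 257.28 V.
After B: V = 257.28 × 1350/1270 = 273.48 V.
I_load = 273.48/126 = 2.1705 A, so P_out = 273.48 × 2.1705 = 593.59 W.
All ideal ⇒ P_in = P_out, so I_supply = 593.59/240 = 2.47 A.

I_supply ≈ 2.47 A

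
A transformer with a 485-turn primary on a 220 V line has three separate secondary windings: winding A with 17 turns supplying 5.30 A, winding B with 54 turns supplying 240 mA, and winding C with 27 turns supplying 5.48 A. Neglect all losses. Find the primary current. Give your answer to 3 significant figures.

I_p ≈ 0.518 A

V_A = 220 × 17/485 = 7.7113 V; V_B = 220 × 54/485 = 24.495 V; V_C = 220 × 27/485 = 12.247 V.
P_out = V_A I_A + V_B I_B + V_C I_C = 7.7113×5.30 + 24.495×0.240 + 12.247×5.48 = 40.870 + 5.8788 + 67.116 = 113.86 W.
Ideal ⇒ P_in = P_out, so I_p = P_out/V_p = 113.86/220 = 0.518 A.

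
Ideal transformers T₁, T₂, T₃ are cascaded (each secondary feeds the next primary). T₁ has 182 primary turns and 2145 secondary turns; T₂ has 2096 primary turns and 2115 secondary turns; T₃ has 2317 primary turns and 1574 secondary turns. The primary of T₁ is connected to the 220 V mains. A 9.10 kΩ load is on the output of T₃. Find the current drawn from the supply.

After T₁: V = 220.00 × 2145/182 = 2592.9 V.
After T₂: V = 2592.9 × 2115/2096 = 2616.4 V.
After T₃: V = 2616.4 × 1574/2317 = 1777.4 V.
I_load = 1777.4/9100 = 0.19531 A, so P_out = 1777.4 × 0.19531 = 347.15 W.
All ideal ⇒ P_in = P_out, so I_supply = 347.15/220 = 1.58 A.

I_supply ≈ 1.58 A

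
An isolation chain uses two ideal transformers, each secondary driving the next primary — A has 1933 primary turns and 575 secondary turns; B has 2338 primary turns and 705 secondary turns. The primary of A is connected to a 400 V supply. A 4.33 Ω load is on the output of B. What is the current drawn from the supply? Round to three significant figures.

I_supply ≈ 0.743 A

After A: V = 400.00 × 575/1933 = 118.99 V.
After B: V = 118.99 × 705/2338 = 35.879 V.
I_load = 35.879/4.33 = 8.2861 A, so P_out = 35.879 × 8.2861 = 297.30 W.
All ideal ⇒ P_in = P_out, so I_supply = 297.30/400 = 0.743 A.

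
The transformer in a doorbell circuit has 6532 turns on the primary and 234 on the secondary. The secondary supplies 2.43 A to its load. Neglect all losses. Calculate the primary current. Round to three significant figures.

I_p ≈ 0.0871 A

For an ideal transformer I_p/I_s = N_s/N_p, so I_p = 2.43 × 234/6532 = 0.0871 A.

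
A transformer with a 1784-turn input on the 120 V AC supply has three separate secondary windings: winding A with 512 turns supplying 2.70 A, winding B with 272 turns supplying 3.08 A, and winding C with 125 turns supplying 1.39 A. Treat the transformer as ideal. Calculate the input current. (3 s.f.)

V_A = 120 × 512/1784 = 34.439 V; V_B = 120 × 272/1784 = 18.296 V; V_C = 120 × 125/1784 = 8.4081 V.
P_out = V_A I_A + V_B I_B + V_C I_C = 34.439×2.70 + 18.296×3.08 + 8.4081×1.39 = 92.987 + 56.352 + 11.687 = 161.03 W.
Ideal ⇒ P_in = P_out, so I_in = P_out/V_in = 161.03/120 = 1.34 A.

I_in ≈ 1.34 A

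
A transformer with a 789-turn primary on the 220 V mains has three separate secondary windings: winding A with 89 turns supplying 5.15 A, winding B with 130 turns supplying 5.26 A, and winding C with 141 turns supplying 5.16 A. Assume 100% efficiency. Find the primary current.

I_p ≈ 2.37 A

V_A = 220 × 89/789 = 24.816 V; V_B = 220 × 130/789 = 36.248 V; V_C = 220 × 141/789 = 39.316 V.
P_out = V_A I_A + V_B I_B + V_C I_C = 24.816×5.15 + 36.248×5.26 + 39.316×5.16 = 127.80 + 190.67 + 202.87 = 521.34 W.
Ideal ⇒ P_in = P_out, so I_p = P_out/V_p = 521.34/220 = 2.37 A.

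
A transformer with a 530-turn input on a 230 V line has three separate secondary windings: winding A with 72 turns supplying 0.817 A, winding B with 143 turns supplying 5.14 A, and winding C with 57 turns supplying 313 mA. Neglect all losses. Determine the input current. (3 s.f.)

I_in ≈ 1.53 A

V_A = 230 × 72/530 = 31.245 V; V_B = 230 × 143/530 = 62.057 V; V_C = 230 × 57/530 = 24.736 V.
P_out = V_A I_A + V_B I_B + V_C I_C = 31.245×0.817 + 62.057×5.14 + 24.736×0.313 = 25.527 + 318.97 + 7.7423 = 352.24 W.
Ideal ⇒ P_in = P_out, so I_in = P_out/V_in = 352.24/230 = 1.53 A.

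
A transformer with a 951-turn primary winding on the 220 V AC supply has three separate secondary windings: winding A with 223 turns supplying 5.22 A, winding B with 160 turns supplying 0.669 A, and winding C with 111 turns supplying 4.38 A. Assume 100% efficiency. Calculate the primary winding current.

V_A = 220 × 223/951 = 51.588 V; V_B = 220 × 160/951 = 37.014 V; V_C = 220 × 111/951 = 25.678 V.
P_out = V_A I_A + V_B I_B + V_C I_C = 51.588×5.22 + 37.014×0.669 + 25.678×4.38 = 269.29 + 24.762 + 112.47 = 406.52 W.
Ideal ⇒ P_in = P_out, so I_p = P_out/V_p = 406.52/220 = 1.85 A.

I_p ≈ 1.85 A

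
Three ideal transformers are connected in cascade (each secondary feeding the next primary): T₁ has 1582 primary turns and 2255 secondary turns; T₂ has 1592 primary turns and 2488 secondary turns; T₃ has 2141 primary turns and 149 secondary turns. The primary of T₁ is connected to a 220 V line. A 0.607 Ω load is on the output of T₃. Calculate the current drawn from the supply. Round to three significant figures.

Secondary of T₁: V = 220.00 × 2255/1582 = 313.59 V.
Secondary of T₂: V = 313.59 × 2488/1592 = 490.08 V.
Secondary of T₃: V = 490.08 × 149/2141 = 34.107 V.
I_load = 34.107/0.607 = 56.189 A, so P_out = 34.107 × 56.189 = 1916.4 W.
All ideal ⇒ P_in = P_out, so I_supply = 1916.4/220 = 8.71 A.

I_supply ≈ 8.71 A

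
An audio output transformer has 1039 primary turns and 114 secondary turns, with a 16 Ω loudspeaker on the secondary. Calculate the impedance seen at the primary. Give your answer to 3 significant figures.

Z_p ≈ 1330 Ω

Z_p = (N_p/N_s)² × Z_s = (1039/114)² × 16 = 1330 Ω.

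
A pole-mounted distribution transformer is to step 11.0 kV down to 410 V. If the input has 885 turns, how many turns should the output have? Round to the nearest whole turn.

N_out/N_in = V_out/V_in, so N_out = 885 × 410/11000 = 33.0 ≈ 33 turns.

N_out = 33 turns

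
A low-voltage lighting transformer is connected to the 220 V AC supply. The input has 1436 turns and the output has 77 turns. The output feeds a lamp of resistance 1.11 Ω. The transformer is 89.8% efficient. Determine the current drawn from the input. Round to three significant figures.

V_out = 220 × 77/1436 = 11.797 V.
I_out = V_out/R = 11.797/1.11 = 10.628 A.
P_out = V_out I_out = 11.797 × 10.628 = 125.37 W.
P_in = P_out/η = 125.37/0.898 = 139.61 W.
I_in = P_in/V_in = 139.61/220 = 0.635 A.

I_in ≈ 0.635 A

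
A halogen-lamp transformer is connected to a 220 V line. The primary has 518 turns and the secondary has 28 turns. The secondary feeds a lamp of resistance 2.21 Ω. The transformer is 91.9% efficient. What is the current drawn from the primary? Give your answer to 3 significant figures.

V_s = 220 × 28/518 = 11.892 V.
I_s = V_s/R = 11.892/2.21 = 5.3809 A.
P_out = V_s I_s = 11.892 × 5.3809 = 63.990 W.
P_in = P_out/η = 63.990/0.919 = 69.630 W.
I_p = P_in/V_p = 69.630/220 = 0.316 A.

I_p ≈ 0.316 A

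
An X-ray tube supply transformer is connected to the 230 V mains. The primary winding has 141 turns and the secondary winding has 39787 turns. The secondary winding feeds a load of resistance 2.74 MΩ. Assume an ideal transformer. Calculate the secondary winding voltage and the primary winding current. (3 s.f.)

V_s ≈ 64900 V, I_p ≈ 6.68 A

V_s = V_p × N_s/N_p = 230 × 39787/141 = 64901 V.
I_s = V_s/R = 64901/(2.74×10^6) = 0.023686 A.
I_p = I_s × N_s/N_p = 0.023686 × 39787/141 = 6.68 A.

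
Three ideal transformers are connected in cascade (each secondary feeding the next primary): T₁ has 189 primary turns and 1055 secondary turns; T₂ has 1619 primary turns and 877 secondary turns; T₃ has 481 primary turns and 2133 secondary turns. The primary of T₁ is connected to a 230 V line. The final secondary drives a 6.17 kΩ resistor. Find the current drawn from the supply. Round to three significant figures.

I_supply ≈ 6.70 A

After T₁: V = 230.00 × 1055/189 = 1283.9 V.
After T₂: V = 1283.9 × 877/1619 = 695.46 V.
After T₃: V = 695.46 × 2133/481 = 3084.0 V.
I_load = 3084.0/6170 = 0.49984 A, so P_out = 3084.0 × 0.49984 = 1541.5 W.
All ideal ⇒ P_in = P_out, so I_supply = 1541.5/230 = 6.70 A.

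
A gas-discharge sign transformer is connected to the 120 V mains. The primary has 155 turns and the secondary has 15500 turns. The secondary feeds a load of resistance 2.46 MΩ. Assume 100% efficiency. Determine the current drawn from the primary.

V_s = V_p × N_s/N_p = 120 × 15500/155 = 12000 V.
I_s = V_s/R = 12000/(2.46×10^6) = 0.0048780 A.
For an ideal transformer I_p N_p = I_s N_s, so I_p = 0.0048780 × 15500/155 = 0.488 A.

I_p ≈ 0.488 A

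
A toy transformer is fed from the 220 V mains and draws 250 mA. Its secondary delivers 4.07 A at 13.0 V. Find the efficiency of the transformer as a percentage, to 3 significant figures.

η ≈ 96.2%

P_in = 220 × 0.250 = 55.0000 W.
P_out = 13.0 × 4.07 = 52.9100 W.
η = P_out/P_in = 52.9100/55.0000 = 0.962.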